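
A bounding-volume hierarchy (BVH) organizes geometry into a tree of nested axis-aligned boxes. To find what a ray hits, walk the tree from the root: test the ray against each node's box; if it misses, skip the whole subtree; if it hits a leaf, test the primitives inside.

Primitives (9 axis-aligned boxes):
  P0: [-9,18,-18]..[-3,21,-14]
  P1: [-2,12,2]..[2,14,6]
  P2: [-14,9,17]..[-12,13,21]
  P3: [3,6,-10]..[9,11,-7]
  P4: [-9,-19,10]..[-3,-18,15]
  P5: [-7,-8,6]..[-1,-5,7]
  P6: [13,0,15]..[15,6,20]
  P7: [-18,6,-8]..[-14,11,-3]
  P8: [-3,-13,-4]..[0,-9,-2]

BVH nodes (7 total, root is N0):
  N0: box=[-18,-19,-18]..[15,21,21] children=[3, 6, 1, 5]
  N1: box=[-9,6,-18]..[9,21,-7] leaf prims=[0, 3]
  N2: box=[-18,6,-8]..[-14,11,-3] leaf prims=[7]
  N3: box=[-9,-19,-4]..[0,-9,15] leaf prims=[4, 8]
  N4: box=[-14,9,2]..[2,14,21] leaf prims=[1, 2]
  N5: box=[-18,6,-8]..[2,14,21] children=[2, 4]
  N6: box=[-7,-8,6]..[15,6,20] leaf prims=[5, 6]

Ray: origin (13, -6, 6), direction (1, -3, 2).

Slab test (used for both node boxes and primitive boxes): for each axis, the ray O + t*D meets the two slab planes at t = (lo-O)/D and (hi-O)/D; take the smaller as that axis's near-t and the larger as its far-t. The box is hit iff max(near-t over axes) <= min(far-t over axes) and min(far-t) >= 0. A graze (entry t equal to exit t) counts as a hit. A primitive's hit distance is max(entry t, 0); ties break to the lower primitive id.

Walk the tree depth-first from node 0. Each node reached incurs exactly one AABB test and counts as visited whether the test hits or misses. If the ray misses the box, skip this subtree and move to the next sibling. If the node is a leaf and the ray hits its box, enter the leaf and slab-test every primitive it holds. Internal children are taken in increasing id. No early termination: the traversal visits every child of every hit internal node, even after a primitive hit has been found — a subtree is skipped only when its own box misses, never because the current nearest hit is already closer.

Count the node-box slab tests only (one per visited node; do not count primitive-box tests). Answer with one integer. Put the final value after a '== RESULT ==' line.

Traverse from the root:
N0 x:[-31,2] y:[-9,13/3] z:[-12,15/2] -> hit [-9,2], descend [1, 3, 5, 6]
  N1 x:[-22,-4] y:[-9,-4] z:[-12,-13/2] -> miss, prune
  N3 x:[-22,-13] y:[1,13/3] z:[-5,9/2] -> miss, prune
  N5 x:[-31,-11] y:[-20/3,-4] z:[-7,15/2] -> miss, prune
  N6 x:[-20,2] y:[-4,2/3] z:[0,7] -> hit [0,2/3] leaf, test {P5(miss), P6(miss)}

5 AABB tests over nodes [0, 1, 3, 5, 6]; 1 leaf entered; closest miss.

== RESULT ==
5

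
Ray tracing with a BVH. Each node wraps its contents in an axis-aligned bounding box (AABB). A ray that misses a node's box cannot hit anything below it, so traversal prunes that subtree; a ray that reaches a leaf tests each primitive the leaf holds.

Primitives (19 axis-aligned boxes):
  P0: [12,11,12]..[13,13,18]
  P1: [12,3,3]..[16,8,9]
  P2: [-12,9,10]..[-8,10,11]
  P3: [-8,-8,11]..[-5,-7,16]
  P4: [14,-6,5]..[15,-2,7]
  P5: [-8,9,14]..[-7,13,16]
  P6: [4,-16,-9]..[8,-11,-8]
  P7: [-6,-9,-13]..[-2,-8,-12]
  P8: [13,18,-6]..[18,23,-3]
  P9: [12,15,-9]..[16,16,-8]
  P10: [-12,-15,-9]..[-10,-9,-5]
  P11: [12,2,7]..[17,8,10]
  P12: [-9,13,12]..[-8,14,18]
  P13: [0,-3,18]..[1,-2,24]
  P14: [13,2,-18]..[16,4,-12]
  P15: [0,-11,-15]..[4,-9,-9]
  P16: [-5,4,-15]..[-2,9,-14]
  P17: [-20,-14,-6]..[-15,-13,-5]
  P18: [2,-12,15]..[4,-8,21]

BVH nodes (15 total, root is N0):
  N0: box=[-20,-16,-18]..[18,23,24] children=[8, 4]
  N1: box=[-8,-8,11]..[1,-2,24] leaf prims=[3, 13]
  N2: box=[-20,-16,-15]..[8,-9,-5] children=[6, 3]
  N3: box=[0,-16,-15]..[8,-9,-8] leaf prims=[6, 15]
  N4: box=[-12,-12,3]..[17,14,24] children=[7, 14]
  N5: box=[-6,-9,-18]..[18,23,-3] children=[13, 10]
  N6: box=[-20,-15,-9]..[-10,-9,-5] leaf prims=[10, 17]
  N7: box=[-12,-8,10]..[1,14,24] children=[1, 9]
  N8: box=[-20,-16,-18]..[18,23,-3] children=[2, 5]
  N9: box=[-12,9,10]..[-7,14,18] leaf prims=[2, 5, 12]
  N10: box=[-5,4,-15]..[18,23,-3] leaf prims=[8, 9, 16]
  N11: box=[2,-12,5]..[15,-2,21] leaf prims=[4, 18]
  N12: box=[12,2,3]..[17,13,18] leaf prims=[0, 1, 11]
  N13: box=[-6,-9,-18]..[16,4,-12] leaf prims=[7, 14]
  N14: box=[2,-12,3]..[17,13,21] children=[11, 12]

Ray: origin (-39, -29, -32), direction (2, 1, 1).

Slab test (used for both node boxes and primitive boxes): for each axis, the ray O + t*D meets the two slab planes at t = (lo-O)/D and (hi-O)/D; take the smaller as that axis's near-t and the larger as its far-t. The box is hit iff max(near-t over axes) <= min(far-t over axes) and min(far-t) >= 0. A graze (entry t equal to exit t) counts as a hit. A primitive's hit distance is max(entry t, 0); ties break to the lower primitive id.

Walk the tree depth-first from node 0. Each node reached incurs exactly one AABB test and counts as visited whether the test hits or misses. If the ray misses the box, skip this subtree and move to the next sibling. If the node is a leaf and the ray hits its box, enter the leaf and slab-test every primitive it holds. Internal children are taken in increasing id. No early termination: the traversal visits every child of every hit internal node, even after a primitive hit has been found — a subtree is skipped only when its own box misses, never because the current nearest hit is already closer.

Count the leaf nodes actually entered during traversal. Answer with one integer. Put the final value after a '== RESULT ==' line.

Walk:
N0 x:[19/2,57/2] y:[13,52] z:[14,56] -> hit [14,57/2], descend [4, 8]
  N4 x:[27/2,28] y:[17,43] z:[35,56] -> miss, prune
  N8 x:[19/2,57/2] y:[13,52] z:[14,29] -> hit [14,57/2], descend [2, 5]
    N2 x:[19/2,47/2] y:[13,20] z:[17,27] -> hit [17,20], descend [3, 6]
      N3 x:[39/2,47/2] y:[13,20] z:[17,24] -> hit [39/2,20] leaf, test {P6(miss), P15@t=39/2}
      N6 x:[19/2,29/2] y:[14,20] z:[23,27] -> miss, prune
    N5 x:[33/2,57/2] y:[20,52] z:[14,29] -> hit [20,57/2], descend [10, 13]
      N10 x:[17,57/2] y:[33,52] z:[17,29] -> miss, prune
      N13 x:[33/2,55/2] y:[20,33] z:[14,20] -> hit [20,20] leaf, test {P7(miss), P14(miss)}

Summary -> nodes [0, 4, 8, 2, 3, 6, 5, 10, 13]; box-tests=9; leaf-entries=2; first=P15

== RESULT ==
2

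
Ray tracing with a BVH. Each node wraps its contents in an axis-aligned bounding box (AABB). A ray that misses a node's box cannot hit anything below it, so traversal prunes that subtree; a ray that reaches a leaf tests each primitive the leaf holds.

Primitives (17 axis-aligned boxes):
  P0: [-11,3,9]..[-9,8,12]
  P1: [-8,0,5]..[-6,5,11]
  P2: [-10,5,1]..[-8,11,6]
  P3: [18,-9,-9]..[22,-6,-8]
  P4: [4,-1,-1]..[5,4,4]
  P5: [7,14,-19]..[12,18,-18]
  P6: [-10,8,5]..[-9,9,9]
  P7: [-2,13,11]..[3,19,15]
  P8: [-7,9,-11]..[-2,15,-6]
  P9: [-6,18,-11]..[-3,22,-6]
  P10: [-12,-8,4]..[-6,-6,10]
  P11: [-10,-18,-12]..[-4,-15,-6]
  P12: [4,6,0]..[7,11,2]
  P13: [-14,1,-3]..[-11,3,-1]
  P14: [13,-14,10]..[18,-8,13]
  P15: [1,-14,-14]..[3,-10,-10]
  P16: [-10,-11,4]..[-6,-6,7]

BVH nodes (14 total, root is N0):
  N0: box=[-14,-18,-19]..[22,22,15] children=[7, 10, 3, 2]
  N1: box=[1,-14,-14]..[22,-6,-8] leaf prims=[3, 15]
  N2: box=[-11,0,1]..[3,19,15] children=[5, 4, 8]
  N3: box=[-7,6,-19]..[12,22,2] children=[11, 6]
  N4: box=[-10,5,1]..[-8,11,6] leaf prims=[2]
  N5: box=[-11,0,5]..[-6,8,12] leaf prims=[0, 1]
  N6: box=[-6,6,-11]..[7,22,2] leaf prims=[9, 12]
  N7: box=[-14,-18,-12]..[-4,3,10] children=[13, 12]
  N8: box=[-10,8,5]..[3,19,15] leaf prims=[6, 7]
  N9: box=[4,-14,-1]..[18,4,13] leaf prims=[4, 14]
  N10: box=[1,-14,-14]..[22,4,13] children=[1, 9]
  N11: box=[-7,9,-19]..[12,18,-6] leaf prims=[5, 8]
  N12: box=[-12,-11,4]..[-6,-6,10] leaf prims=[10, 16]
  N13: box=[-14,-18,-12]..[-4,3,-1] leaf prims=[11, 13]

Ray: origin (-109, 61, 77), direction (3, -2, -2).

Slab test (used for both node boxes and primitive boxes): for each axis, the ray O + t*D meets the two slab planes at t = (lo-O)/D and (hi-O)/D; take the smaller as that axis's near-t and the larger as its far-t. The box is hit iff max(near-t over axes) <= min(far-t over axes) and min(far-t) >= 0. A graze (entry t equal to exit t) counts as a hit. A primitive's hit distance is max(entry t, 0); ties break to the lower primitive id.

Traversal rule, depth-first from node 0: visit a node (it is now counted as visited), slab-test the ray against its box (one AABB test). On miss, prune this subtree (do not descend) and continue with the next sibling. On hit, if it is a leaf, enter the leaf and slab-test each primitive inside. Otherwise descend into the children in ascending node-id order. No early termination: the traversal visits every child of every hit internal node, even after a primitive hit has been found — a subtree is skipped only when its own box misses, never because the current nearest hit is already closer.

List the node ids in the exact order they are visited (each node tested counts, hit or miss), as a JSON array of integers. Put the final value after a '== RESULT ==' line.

Traverse from the root:
N0 x:[95/3,131/3] y:[39/2,79/2] z:[31,48] -> hit [95/3,79/2], descend [2, 3, 7, 10]
  N2 x:[98/3,112/3] y:[21,61/2] z:[31,38] -> miss, prune
  N3 x:[34,121/3] y:[39/2,55/2] z:[75/2,48] -> miss, prune
  N7 x:[95/3,35] y:[29,79/2] z:[67/2,89/2] -> hit [67/2,35], descend [12, 13]
    N12 x:[97/3,103/3] y:[67/2,36] z:[67/2,73/2] -> hit [67/2,103/3] leaf, test {P10@t=67/2, P16(miss)}
    N13 x:[95/3,35] y:[29,79/2] z:[39,89/2] -> miss, prune
  N10 x:[110/3,131/3] y:[57/2,75/2] z:[32,91/2] -> hit [110/3,75/2], descend [1, 9]
    N1 x:[110/3,131/3] y:[67/2,75/2] z:[85/2,91/2] -> miss, prune
    N9 x:[113/3,127/3] y:[57/2,75/2] z:[32,39] -> miss, prune

9 AABB tests over nodes [0, 2, 3, 7, 12, 13, 10, 1, 9]; 1 leaf entered; closest P10.

== RESULT ==
[0, 2, 3, 7, 12, 13, 10, 1, 9]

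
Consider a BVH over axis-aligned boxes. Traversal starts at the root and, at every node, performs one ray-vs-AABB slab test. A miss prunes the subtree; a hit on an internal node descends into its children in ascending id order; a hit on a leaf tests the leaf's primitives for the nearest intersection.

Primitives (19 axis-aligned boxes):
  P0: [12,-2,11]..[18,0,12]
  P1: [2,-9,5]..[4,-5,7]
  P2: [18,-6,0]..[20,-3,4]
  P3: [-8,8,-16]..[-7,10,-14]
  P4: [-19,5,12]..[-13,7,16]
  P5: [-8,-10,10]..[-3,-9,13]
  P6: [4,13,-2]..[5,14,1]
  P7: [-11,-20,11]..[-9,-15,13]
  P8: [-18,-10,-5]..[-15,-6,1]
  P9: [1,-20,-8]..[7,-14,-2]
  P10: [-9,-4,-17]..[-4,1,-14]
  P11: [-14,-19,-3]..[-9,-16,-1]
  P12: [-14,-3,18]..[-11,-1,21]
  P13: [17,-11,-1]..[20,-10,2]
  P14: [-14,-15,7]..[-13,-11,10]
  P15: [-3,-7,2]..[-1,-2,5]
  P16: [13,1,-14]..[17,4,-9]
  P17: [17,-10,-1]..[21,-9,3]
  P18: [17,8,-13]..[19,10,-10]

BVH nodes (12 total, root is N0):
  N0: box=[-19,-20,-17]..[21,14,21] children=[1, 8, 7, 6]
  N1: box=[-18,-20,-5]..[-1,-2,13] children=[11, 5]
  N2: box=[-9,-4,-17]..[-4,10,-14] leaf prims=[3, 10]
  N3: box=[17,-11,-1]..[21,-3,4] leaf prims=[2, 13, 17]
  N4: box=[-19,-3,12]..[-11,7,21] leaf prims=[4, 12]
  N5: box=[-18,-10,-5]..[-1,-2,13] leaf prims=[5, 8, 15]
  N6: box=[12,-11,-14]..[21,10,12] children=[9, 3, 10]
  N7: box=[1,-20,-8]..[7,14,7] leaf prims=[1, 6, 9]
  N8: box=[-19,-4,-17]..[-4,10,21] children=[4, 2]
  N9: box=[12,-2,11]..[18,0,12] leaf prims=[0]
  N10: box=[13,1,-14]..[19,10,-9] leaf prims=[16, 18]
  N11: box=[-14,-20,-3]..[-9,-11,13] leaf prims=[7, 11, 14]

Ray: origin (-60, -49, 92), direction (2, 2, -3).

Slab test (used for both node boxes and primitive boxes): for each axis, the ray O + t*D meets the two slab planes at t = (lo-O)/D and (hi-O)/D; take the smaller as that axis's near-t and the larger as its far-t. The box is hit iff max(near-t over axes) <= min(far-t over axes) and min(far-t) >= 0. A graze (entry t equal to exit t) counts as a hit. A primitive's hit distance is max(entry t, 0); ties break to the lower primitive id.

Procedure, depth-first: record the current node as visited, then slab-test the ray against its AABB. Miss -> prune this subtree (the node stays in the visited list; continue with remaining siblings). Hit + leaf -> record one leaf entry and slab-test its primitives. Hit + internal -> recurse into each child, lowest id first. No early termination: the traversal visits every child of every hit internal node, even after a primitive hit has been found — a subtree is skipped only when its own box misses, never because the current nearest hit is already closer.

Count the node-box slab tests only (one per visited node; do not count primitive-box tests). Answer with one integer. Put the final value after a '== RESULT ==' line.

Traverse from the root:
N0 x:[41/2,81/2] y:[29/2,63/2] z:[71/3,109/3] -> hit [71/3,63/2], descend [1, 6, 7, 8]
  N1 x:[21,59/2] y:[29/2,47/2] z:[79/3,97/3] -> miss, prune
  N6 x:[36,81/2] y:[19,59/2] z:[80/3,106/3] -> miss, prune
  N7 x:[61/2,67/2] y:[29/2,63/2] z:[85/3,100/3] -> hit [61/2,63/2] leaf, test {P1(miss), P6(miss), P9(miss)}
  N8 x:[41/2,28] y:[45/2,59/2] z:[71/3,109/3] -> hit [71/3,28], descend [2, 4]
    N2 x:[51/2,28] y:[45/2,59/2] z:[106/3,109/3] -> miss, prune
    N4 x:[41/2,49/2] y:[23,28] z:[71/3,80/3] -> hit [71/3,49/2] leaf, test {P4(miss), P12@t=71/3}

Summary -> nodes [0, 1, 6, 7, 8, 2, 4]; box-tests=7; leaf-entries=2; first=P12

== RESULT ==
7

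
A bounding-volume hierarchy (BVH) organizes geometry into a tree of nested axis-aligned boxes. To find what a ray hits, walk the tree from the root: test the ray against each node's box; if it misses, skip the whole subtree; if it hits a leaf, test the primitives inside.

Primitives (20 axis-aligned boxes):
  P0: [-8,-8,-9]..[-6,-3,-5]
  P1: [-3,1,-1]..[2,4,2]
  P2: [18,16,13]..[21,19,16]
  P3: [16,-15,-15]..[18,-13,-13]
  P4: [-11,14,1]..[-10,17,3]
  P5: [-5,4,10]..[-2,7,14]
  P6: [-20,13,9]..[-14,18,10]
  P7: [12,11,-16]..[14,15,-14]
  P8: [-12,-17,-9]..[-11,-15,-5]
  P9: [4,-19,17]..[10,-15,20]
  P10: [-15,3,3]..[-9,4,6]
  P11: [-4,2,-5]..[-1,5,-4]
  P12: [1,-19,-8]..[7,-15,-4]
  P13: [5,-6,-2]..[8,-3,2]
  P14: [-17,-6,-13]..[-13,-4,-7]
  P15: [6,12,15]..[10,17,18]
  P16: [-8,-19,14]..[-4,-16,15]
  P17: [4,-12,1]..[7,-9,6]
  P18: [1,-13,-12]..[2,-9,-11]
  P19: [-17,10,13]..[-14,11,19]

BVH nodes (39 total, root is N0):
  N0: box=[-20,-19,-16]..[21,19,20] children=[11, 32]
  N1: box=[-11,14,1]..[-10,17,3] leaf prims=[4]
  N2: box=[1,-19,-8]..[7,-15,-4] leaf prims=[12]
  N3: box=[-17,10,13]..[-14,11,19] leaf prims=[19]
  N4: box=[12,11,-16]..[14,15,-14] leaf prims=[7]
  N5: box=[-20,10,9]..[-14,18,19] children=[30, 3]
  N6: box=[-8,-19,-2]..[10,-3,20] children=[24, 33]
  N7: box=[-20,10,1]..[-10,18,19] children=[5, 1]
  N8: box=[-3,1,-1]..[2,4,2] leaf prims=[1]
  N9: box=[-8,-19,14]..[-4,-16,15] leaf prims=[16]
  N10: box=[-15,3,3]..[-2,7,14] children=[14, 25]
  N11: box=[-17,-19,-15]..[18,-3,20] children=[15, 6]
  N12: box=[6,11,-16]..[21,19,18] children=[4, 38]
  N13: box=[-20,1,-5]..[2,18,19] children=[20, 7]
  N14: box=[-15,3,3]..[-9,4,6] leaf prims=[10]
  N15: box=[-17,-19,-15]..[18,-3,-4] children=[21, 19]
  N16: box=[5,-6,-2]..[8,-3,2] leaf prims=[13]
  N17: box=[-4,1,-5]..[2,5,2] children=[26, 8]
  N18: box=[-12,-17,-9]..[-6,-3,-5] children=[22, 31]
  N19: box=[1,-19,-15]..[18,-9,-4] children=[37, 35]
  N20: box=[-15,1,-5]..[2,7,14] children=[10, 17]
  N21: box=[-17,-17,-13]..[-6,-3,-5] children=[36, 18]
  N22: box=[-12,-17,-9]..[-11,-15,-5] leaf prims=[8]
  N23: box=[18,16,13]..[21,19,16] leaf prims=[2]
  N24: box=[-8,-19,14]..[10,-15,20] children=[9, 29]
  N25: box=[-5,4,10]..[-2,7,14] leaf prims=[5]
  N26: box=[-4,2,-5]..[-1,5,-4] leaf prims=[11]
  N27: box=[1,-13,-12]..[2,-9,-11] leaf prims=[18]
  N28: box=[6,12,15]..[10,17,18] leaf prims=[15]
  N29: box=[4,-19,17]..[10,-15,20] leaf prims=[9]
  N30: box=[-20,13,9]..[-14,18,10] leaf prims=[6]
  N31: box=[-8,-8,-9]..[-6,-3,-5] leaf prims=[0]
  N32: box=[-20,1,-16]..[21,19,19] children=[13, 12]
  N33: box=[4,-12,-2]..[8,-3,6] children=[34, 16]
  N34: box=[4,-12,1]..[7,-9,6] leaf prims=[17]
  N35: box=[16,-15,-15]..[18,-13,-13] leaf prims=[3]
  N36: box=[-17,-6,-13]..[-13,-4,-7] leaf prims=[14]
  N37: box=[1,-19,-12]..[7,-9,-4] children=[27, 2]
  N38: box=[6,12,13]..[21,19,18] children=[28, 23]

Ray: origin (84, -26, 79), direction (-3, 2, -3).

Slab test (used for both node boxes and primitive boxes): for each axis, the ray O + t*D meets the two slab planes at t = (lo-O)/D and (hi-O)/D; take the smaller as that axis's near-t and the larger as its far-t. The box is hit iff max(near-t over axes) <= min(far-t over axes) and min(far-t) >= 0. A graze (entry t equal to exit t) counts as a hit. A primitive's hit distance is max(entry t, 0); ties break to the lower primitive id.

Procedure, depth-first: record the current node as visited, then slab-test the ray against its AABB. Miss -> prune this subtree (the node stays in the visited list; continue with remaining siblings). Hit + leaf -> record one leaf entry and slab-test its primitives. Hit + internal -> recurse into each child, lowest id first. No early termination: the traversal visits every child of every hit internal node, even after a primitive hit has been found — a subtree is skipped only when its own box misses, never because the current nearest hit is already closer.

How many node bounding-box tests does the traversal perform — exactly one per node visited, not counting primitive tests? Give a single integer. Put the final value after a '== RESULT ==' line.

Traverse from the root:
N0 x:[21,104/3] y:[7/2,45/2] z:[59/3,95/3] -> hit [21,45/2], descend [11, 32]
  N11 x:[22,101/3] y:[7/2,23/2] z:[59/3,94/3] -> miss, prune
  N32 x:[21,104/3] y:[27/2,45/2] z:[20,95/3] -> hit [21,45/2], descend [12, 13]
    N12 x:[21,26] y:[37/2,45/2] z:[61/3,95/3] -> hit [21,45/2], descend [4, 38]
      N4 x:[70/3,24] y:[37/2,41/2] z:[31,95/3] -> miss, prune
      N38 x:[21,26] y:[19,45/2] z:[61/3,22] -> hit [21,22], descend [23, 28]
        N23 x:[21,22] y:[21,45/2] z:[21,22] -> hit [21,22] leaf, test {P2@t=21}
        N28 x:[74/3,26] y:[19,43/2] z:[61/3,64/3] -> miss, prune
    N13 x:[82/3,104/3] y:[27/2,22] z:[20,28] -> miss, prune

Visited [0, 11, 32, 12, 4, 38, 23, 28, 13]. Tests: 9 box, 1 leaf. Nearest: P2.

== RESULT ==
9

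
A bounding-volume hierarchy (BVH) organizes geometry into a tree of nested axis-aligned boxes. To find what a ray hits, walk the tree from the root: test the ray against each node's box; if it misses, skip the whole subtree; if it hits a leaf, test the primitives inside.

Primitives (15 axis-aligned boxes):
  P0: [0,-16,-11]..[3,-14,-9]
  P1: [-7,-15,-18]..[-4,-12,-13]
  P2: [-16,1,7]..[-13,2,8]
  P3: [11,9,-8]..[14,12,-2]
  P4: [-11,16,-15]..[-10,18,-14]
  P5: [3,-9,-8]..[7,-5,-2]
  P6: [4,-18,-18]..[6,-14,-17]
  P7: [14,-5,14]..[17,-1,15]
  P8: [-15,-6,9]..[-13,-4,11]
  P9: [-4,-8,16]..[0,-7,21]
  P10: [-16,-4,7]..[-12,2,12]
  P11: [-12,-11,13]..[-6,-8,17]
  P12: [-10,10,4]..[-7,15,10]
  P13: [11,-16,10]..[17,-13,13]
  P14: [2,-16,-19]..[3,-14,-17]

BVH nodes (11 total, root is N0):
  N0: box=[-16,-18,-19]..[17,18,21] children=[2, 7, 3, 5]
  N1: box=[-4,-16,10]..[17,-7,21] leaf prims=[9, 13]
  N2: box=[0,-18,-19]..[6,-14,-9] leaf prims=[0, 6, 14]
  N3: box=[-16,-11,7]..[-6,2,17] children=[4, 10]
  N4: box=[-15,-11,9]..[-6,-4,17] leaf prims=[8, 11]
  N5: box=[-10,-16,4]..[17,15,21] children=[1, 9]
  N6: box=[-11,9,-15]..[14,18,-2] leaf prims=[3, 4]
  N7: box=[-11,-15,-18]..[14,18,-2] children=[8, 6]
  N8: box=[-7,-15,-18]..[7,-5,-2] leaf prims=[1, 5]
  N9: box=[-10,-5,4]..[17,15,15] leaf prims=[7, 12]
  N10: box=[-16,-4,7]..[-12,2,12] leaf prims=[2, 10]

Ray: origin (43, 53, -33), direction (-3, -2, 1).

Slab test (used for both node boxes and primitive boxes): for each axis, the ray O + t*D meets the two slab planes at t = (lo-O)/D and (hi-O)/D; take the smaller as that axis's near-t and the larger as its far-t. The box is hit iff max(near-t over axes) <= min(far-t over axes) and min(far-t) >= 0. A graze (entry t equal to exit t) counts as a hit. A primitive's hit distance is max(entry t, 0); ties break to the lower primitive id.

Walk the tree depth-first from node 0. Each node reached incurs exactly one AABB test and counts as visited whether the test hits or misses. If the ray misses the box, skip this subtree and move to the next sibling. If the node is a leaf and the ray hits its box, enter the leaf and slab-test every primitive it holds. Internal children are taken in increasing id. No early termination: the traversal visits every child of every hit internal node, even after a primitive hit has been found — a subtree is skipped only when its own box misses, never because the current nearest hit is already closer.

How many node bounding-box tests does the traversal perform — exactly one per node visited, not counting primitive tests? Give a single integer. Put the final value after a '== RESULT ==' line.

Traverse from the root:
N0 x:[26/3,59/3] y:[35/2,71/2] z:[14,54] -> hit [35/2,59/3], descend [2, 3, 5, 7]
  N2 x:[37/3,43/3] y:[67/2,71/2] z:[14,24] -> miss, prune
  N3 x:[49/3,59/3] y:[51/2,32] z:[40,50] -> miss, prune
  N5 x:[26/3,53/3] y:[19,69/2] z:[37,54] -> miss, prune
  N7 x:[29/3,18] y:[35/2,34] z:[15,31] -> hit [35/2,18], descend [6, 8]
    N6 x:[29/3,18] y:[35/2,22] z:[18,31] -> hit [18,18] leaf, test {P3(miss), P4@t=18}
    N8 x:[12,50/3] y:[29,34] z:[15,31] -> miss, prune

order=[0, 2, 3, 5, 7, 6, 8]  |boxes|=7  |leaves|=1  hit=P4

== RESULT ==
7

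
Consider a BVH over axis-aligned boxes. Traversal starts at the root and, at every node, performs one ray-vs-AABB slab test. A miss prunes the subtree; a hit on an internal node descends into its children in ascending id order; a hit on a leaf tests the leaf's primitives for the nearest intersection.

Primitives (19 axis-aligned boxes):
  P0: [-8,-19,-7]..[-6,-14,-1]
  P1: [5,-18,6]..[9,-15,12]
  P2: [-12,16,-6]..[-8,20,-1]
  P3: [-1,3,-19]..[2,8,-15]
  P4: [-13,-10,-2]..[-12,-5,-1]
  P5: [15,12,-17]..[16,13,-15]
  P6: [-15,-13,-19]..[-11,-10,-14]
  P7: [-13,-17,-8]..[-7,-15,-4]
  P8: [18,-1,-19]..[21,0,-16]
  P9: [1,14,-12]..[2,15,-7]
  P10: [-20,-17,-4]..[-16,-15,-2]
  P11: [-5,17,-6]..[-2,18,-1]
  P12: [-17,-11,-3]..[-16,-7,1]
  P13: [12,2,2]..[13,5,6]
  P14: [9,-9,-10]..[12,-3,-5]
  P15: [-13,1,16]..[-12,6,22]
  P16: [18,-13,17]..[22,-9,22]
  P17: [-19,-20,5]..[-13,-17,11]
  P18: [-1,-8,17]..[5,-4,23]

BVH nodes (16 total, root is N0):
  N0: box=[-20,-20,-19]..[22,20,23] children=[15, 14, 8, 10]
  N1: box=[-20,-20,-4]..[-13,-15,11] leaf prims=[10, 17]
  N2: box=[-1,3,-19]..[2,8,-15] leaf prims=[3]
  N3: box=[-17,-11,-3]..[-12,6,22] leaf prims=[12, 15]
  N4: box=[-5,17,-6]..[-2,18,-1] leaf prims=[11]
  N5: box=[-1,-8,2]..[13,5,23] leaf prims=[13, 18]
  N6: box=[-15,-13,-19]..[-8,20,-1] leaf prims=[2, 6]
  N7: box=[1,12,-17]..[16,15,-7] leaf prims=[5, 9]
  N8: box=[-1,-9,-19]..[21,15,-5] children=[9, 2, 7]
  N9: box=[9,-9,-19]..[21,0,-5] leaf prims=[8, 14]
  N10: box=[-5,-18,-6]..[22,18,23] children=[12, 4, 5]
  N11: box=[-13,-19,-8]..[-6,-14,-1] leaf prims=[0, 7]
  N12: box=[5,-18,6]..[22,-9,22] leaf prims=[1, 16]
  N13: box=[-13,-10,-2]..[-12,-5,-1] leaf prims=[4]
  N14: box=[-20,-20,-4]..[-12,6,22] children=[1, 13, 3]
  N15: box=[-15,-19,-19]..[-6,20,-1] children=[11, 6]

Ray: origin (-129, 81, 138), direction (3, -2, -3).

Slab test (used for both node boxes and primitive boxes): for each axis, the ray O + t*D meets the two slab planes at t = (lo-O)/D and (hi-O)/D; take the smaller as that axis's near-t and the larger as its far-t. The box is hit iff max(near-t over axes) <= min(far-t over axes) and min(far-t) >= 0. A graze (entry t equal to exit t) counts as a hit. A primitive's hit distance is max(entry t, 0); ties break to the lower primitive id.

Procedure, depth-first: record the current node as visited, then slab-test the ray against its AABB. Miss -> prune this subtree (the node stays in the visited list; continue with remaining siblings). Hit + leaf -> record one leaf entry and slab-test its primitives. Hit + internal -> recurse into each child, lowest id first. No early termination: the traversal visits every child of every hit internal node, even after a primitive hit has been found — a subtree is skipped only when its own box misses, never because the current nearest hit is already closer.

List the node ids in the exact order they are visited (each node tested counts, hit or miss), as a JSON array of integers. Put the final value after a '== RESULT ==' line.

Traverse from the root:
N0 x:[109/3,151/3] y:[61/2,101/2] z:[115/3,157/3] -> hit [115/3,151/3], descend [8, 10, 14, 15]
  N8 x:[128/3,50] y:[33,45] z:[143/3,157/3] -> miss, prune
  N10 x:[124/3,151/3] y:[63/2,99/2] z:[115/3,48] -> hit [124/3,48], descend [4, 5, 12]
    N4 x:[124/3,127/3] y:[63/2,32] z:[139/3,48] -> miss, prune
    N5 x:[128/3,142/3] y:[38,89/2] z:[115/3,136/3] -> hit [128/3,89/2] leaf, test {P13(miss), P18(miss)}
    N12 x:[134/3,151/3] y:[45,99/2] z:[116/3,44] -> miss, prune
  N14 x:[109/3,39] y:[75/2,101/2] z:[116/3,142/3] -> hit [116/3,39], descend [1, 3, 13]
    N1 x:[109/3,116/3] y:[48,101/2] z:[127/3,142/3] -> miss, prune
    N3 x:[112/3,39] y:[75/2,46] z:[116/3,47] -> hit [116/3,39] leaf, test {P12(miss), P15@t=116/3}
    N13 x:[116/3,39] y:[43,91/2] z:[139/3,140/3] -> miss, prune
  N15 x:[38,41] y:[61/2,50] z:[139/3,157/3] -> miss, prune

order=[0, 8, 10, 4, 5, 12, 14, 1, 3, 13, 15]  |boxes|=11  |leaves|=2  hit=P15

== RESULT ==
[0, 8, 10, 4, 5, 12, 14, 1, 3, 13, 15]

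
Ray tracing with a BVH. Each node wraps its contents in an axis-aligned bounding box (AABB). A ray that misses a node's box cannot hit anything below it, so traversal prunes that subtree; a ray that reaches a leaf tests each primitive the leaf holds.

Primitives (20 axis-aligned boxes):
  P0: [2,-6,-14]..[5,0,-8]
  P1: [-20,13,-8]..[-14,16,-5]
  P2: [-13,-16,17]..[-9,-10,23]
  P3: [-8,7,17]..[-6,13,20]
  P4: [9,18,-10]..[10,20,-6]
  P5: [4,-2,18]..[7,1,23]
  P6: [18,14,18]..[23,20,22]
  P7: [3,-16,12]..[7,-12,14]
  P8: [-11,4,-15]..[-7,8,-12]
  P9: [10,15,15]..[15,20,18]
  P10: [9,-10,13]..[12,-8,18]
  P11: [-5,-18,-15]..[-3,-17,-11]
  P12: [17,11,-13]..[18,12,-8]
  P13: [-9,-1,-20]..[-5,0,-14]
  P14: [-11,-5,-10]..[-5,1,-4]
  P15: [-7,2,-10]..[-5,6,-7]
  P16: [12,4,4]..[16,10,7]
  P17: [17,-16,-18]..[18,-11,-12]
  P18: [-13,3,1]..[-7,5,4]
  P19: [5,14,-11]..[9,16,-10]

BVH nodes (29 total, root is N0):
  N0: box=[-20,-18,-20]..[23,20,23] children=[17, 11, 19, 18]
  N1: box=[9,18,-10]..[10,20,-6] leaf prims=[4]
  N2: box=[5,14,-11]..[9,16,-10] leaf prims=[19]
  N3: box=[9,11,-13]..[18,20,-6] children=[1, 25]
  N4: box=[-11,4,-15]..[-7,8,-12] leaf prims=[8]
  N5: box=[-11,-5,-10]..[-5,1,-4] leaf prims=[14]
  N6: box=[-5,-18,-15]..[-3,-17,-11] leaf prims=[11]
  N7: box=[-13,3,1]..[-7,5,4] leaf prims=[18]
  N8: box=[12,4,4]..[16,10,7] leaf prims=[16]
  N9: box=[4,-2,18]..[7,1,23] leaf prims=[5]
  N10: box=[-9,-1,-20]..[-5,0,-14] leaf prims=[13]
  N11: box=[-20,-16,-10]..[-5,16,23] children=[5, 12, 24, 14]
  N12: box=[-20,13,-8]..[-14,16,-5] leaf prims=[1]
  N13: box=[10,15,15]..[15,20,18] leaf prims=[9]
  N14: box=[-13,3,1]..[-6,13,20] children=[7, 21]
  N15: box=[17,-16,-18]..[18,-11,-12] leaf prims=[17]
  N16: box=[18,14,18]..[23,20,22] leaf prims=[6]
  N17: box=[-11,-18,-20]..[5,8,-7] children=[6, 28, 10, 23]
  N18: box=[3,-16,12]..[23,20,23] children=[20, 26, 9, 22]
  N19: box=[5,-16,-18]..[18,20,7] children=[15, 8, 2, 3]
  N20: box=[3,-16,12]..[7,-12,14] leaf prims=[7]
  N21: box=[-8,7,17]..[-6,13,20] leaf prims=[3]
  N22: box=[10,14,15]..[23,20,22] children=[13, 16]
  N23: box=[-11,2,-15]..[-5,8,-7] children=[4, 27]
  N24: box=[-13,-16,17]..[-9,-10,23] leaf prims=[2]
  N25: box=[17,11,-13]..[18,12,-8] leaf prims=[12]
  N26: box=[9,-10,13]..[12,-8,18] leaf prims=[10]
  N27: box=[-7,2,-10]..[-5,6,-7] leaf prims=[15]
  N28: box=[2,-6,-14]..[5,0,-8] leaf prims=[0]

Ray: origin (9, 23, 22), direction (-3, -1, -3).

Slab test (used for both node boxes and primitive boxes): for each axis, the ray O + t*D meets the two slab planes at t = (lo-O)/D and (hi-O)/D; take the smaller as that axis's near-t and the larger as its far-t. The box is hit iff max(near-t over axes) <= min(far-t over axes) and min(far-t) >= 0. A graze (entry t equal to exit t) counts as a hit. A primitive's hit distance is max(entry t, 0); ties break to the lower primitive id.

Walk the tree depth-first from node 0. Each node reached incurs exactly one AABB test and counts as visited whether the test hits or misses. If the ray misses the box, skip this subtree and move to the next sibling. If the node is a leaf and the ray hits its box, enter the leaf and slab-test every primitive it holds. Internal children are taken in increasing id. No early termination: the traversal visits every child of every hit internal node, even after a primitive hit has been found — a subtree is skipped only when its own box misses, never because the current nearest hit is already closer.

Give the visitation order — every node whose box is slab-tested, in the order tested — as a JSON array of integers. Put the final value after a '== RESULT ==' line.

Trace the traversal:
N0 x:[-14/3,29/3] y:[3,41] z:[-1/3,14] -> hit [3,29/3], descend [11, 17, 18, 19]
  N11 x:[14/3,29/3] y:[7,39] z:[-1/3,32/3] -> hit [7,29/3], descend [5, 12, 14, 24]
    N5 x:[14/3,20/3] y:[22,28] z:[26/3,32/3] -> miss, prune
    N12 x:[23/3,29/3] y:[7,10] z:[9,10] -> hit [9,29/3] leaf, test {P1@t=9}
    N14 x:[5,22/3] y:[10,20] z:[2/3,7] -> miss, prune
    N24 x:[6,22/3] y:[33,39] z:[-1/3,5/3] -> miss, prune
  N17 x:[4/3,20/3] y:[15,41] z:[29/3,14] -> miss, prune
  N18 x:[-14/3,2] y:[3,39] z:[-1/3,10/3] -> miss, prune
  N19 x:[-3,4/3] y:[3,39] z:[5,40/3] -> miss, prune

Summary -> nodes [0, 11, 5, 12, 14, 24, 17, 18, 19]; box-tests=9; leaf-entries=1; first=P1

== RESULT ==
[0, 11, 5, 12, 14, 24, 17, 18, 19]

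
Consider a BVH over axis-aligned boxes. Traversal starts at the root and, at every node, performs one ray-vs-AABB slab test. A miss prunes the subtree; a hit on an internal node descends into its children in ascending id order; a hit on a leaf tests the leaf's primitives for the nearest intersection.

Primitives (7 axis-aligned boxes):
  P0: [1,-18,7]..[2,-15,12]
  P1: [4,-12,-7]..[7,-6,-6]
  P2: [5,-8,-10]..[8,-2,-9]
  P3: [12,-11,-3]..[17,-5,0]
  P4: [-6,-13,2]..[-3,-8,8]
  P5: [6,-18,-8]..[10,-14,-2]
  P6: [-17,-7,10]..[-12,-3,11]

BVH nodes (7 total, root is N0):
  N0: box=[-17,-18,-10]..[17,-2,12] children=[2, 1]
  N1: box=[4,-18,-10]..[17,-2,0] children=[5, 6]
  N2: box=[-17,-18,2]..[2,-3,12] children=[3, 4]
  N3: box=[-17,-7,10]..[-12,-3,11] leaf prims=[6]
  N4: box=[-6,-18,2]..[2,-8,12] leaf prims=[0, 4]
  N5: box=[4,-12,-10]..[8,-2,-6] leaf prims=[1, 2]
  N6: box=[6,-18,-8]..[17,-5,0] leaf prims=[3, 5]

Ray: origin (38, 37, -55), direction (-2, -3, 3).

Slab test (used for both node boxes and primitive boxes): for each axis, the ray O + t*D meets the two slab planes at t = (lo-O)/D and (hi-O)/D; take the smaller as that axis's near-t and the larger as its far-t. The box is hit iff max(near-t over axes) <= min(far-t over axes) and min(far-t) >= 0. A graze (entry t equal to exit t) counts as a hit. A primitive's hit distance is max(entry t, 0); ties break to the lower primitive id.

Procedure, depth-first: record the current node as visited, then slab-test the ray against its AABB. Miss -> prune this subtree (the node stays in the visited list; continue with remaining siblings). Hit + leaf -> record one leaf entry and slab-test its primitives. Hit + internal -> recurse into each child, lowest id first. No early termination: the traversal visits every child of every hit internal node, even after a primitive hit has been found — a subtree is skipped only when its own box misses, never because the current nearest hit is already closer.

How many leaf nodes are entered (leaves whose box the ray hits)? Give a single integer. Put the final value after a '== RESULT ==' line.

Traverse from the root:
N0 x:[21/2,55/2] y:[13,55/3] z:[15,67/3] -> hit [15,55/3], descend [1, 2]
  N1 x:[21/2,17] y:[13,55/3] z:[15,55/3] -> hit [15,17], descend [5, 6]
    N5 x:[15,17] y:[13,49/3] z:[15,49/3] -> hit [15,49/3] leaf, test {P1@t=16, P2@t=15}
    N6 x:[21/2,16] y:[14,55/3] z:[47/3,55/3] -> hit [47/3,16] leaf, test {P3(miss), P5(miss)}
  N2 x:[18,55/2] y:[40/3,55/3] z:[19,67/3] -> miss, prune

Summary -> nodes [0, 1, 5, 6, 2]; box-tests=5; leaf-entries=2; first=P2

== RESULT ==
2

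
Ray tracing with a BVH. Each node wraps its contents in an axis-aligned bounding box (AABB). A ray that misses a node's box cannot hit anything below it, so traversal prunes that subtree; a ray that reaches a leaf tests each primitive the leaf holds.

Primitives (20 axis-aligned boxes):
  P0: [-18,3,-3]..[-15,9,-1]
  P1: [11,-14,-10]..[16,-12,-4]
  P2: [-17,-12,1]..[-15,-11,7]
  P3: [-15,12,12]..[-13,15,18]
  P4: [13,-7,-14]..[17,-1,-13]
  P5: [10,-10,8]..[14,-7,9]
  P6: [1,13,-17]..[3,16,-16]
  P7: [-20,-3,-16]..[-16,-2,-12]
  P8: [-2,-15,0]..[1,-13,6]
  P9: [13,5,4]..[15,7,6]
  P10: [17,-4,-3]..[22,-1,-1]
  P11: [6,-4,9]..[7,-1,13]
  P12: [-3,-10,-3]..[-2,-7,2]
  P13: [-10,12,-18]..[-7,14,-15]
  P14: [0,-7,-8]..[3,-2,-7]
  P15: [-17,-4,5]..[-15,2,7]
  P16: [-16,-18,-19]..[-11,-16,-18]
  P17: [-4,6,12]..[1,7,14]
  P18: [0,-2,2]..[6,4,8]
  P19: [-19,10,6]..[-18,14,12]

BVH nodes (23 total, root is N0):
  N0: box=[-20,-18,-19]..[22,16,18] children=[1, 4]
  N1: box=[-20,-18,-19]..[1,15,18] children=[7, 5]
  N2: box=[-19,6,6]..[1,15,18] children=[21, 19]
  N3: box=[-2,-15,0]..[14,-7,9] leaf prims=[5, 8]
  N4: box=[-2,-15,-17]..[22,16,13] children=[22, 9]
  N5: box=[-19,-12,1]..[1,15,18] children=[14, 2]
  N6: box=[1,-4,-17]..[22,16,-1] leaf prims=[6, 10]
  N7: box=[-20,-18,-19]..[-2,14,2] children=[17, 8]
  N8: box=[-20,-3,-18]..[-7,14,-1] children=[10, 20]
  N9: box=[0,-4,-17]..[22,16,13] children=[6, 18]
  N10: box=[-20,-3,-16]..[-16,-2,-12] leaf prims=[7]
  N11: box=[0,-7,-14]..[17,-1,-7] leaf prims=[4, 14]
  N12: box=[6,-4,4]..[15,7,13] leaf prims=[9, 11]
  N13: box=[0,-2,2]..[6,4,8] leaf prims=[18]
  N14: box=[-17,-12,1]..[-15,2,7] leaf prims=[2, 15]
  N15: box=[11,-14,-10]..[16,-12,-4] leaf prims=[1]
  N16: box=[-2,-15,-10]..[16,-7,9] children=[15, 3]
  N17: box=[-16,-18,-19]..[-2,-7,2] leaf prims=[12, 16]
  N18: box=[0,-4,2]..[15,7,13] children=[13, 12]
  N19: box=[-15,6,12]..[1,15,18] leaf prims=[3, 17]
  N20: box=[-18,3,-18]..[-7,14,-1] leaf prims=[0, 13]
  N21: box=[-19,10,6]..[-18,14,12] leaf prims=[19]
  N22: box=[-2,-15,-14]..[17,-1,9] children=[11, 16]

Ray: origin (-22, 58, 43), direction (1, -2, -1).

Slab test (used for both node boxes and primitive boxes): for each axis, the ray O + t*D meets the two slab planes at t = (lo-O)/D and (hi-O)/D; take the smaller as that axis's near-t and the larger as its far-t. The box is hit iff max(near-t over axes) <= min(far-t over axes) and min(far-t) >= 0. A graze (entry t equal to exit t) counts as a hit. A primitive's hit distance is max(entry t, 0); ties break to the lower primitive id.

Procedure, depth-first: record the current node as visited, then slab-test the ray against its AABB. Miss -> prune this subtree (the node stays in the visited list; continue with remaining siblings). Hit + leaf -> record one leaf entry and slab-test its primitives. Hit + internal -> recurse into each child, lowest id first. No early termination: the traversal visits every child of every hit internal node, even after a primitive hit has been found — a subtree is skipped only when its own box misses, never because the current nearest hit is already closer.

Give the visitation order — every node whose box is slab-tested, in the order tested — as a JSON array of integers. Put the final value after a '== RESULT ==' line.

Traverse from the root:
N0 x:[2,44] y:[21,38] z:[25,62] -> hit [25,38], descend [1, 4]
  N1 x:[2,23] y:[43/2,38] z:[25,62] -> miss, prune
  N4 x:[20,44] y:[21,73/2] z:[30,60] -> hit [30,73/2], descend [9, 22]
    N9 x:[22,44] y:[21,31] z:[30,60] -> hit [30,31], descend [6, 18]
      N6 x:[23,44] y:[21,31] z:[44,60] -> miss, prune
      N18 x:[22,37] y:[51/2,31] z:[30,41] -> hit [30,31], descend [12, 13]
        N12 x:[28,37] y:[51/2,31] z:[30,39] -> hit [30,31] leaf, test {P9(miss), P11(miss)}
        N13 x:[22,28] y:[27,30] z:[35,41] -> miss, prune
    N22 x:[20,39] y:[59/2,73/2] z:[34,57] -> hit [34,73/2], descend [11, 16]
      N11 x:[22,39] y:[59/2,65/2] z:[50,57] -> miss, prune
      N16 x:[20,38] y:[65/2,73/2] z:[34,53] -> hit [34,73/2], descend [3, 15]
        N3 x:[20,36] y:[65/2,73/2] z:[34,43] -> hit [34,36] leaf, test {P5@t=34, P8(miss)}
        N15 x:[33,38] y:[35,36] z:[47,53] -> miss, prune

order=[0, 1, 4, 9, 6, 18, 12, 13, 22, 11, 16, 3, 15]  |boxes|=13  |leaves|=2  hit=P5

== RESULT ==
[0, 1, 4, 9, 6, 18, 12, 13, 22, 11, 16, 3, 15]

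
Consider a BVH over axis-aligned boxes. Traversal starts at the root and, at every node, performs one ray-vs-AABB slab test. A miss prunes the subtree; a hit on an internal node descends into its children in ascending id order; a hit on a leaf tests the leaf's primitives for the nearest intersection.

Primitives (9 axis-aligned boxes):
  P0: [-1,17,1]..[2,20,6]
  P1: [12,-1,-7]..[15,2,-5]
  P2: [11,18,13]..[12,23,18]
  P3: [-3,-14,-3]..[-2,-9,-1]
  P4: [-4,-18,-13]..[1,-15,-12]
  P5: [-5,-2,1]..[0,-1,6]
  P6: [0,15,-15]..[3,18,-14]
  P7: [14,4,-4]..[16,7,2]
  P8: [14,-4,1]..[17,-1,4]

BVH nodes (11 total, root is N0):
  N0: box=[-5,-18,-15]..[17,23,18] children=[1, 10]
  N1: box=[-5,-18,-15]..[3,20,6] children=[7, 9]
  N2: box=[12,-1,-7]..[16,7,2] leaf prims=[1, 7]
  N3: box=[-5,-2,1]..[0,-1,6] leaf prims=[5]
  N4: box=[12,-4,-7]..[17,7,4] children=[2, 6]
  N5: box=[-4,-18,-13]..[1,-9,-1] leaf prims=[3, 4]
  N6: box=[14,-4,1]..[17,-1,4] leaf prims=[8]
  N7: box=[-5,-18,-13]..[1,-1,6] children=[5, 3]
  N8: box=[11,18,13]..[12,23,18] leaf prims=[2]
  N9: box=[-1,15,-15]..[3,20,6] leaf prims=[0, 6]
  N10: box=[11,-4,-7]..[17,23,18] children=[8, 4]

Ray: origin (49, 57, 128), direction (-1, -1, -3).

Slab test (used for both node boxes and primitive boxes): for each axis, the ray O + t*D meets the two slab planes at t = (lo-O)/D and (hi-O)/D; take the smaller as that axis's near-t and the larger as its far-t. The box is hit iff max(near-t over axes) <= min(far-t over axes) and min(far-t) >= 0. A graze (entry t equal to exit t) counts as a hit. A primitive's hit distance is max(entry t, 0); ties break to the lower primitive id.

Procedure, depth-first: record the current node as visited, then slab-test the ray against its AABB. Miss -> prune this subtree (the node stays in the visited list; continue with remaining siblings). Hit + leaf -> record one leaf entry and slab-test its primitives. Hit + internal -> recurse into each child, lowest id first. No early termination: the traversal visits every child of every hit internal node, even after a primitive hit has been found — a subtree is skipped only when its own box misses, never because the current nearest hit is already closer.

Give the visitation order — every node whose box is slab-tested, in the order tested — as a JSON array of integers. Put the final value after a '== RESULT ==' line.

Trace the traversal:
N0 x:[32,54] y:[34,75] z:[110/3,143/3] -> hit [110/3,143/3], descend [1, 10]
  N1 x:[46,54] y:[37,75] z:[122/3,143/3] -> hit [46,143/3], descend [7, 9]
    N7 x:[48,54] y:[58,75] z:[122/3,47] -> miss, prune
    N9 x:[46,50] y:[37,42] z:[122/3,143/3] -> miss, prune
  N10 x:[32,38] y:[34,61] z:[110/3,45] -> hit [110/3,38], descend [4, 8]
    N4 x:[32,37] y:[50,61] z:[124/3,45] -> miss, prune
    N8 x:[37,38] y:[34,39] z:[110/3,115/3] -> hit [37,38] leaf, test {P2@t=37}

7 AABB tests over nodes [0, 1, 7, 9, 10, 4, 8]; 1 leaf entered; closest P2.

== RESULT ==
[0, 1, 7, 9, 10, 4, 8]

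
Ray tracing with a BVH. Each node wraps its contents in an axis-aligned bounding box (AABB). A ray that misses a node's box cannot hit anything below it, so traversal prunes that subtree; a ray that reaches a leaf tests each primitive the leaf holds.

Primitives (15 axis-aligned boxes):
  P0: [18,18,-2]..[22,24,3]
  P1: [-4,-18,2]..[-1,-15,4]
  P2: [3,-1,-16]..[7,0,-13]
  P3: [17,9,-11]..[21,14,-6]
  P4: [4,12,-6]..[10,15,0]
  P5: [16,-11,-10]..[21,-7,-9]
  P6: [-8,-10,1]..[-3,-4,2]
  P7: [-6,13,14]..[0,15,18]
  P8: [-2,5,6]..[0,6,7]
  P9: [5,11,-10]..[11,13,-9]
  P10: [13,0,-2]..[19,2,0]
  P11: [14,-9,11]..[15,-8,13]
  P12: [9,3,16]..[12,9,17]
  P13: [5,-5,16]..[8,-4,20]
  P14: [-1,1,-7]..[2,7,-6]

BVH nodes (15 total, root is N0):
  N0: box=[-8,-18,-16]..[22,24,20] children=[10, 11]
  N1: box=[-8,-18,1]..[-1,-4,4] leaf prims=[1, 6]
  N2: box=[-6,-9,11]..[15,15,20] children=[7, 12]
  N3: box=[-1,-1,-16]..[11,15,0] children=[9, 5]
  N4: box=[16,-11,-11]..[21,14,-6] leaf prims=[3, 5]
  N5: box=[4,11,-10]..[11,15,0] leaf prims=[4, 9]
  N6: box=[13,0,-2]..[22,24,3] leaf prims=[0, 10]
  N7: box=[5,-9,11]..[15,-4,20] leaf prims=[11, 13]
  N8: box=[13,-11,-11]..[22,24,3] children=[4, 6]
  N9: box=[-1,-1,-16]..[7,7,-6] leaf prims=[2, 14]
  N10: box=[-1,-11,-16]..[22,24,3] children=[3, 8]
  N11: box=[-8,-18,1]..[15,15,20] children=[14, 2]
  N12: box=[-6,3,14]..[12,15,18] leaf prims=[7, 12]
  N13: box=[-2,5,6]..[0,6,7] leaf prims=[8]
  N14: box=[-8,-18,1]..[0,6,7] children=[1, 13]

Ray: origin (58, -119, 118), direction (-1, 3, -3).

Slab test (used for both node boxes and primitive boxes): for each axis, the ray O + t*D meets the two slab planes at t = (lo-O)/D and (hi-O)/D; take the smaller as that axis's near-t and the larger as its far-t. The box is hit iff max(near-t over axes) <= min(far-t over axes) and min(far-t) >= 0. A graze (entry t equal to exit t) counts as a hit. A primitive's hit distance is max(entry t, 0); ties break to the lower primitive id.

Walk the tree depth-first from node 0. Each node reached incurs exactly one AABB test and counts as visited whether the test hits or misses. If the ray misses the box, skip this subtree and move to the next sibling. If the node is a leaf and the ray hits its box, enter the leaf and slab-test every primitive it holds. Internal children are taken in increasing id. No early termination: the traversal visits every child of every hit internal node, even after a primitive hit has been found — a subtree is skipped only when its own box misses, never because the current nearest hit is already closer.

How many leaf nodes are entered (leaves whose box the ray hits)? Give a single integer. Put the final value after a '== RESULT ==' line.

Walk:
N0 x:[36,66] y:[101/3,143/3] z:[98/3,134/3] -> hit [36,134/3], descend [10, 11]
  N10 x:[36,59] y:[36,143/3] z:[115/3,134/3] -> hit [115/3,134/3], descend [3, 8]
    N3 x:[47,59] y:[118/3,134/3] z:[118/3,134/3] -> miss, prune
    N8 x:[36,45] y:[36,143/3] z:[115/3,43] -> hit [115/3,43], descend [4, 6]
      N4 x:[37,42] y:[36,133/3] z:[124/3,43] -> hit [124/3,42] leaf, test {P3(miss), P5(miss)}
      N6 x:[36,45] y:[119/3,143/3] z:[115/3,40] -> hit [119/3,40] leaf, test {P0(miss), P10@t=119/3}
  N11 x:[43,66] y:[101/3,134/3] z:[98/3,39] -> miss, prune

Visited [0, 10, 3, 8, 4, 6, 11]. Tests: 7 box, 2 leaf. Nearest: P10.

== RESULT ==
2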